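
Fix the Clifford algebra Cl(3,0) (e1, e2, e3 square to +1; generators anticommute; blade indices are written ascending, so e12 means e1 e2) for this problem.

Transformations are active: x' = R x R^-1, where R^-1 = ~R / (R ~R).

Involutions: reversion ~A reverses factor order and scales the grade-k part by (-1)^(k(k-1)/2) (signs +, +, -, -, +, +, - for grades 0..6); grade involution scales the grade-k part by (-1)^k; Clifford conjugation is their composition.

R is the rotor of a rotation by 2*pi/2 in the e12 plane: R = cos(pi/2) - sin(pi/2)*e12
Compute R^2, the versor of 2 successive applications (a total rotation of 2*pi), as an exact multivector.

Rotor phase runs at HALF the rotation angle; powers of one rotor simply add phase, so after 2 steps in e12 the phase is 2*pi/2 = pi and R^2 = cos(pi) - sin(pi)*e12.
cos(pi) = -1 and sin(pi) = 0, so R^2 = -1. The total rotation 2*pi is 1 full turn, so every vector returns to itself, yet the rotor is -1, on the OTHER sheet of the double cover (an odd number of 2*pi turns).
Answer: -1


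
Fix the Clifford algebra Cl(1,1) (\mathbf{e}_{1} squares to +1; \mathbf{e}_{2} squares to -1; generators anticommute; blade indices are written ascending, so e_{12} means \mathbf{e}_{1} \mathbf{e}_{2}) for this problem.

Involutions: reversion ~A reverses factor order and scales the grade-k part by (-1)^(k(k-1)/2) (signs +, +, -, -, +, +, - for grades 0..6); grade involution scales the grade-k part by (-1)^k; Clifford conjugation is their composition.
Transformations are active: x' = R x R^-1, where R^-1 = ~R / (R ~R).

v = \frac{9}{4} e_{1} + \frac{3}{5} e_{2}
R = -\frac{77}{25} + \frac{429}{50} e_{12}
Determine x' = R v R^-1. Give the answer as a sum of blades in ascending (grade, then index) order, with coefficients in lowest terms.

~R = -\frac{77}{25} - \frac{429}{50} e_{12}, and R ~R = -\frac{6413}{100}, so R^-1 = ~R / (-\frac{6413}{100}).
R v = -\frac{6039}{500} e_{1} - \frac{21153}{1000} e_{2}
Answer: -\frac{90369}{26500} e_{1} - \frac{17436}{6625} e_{2}


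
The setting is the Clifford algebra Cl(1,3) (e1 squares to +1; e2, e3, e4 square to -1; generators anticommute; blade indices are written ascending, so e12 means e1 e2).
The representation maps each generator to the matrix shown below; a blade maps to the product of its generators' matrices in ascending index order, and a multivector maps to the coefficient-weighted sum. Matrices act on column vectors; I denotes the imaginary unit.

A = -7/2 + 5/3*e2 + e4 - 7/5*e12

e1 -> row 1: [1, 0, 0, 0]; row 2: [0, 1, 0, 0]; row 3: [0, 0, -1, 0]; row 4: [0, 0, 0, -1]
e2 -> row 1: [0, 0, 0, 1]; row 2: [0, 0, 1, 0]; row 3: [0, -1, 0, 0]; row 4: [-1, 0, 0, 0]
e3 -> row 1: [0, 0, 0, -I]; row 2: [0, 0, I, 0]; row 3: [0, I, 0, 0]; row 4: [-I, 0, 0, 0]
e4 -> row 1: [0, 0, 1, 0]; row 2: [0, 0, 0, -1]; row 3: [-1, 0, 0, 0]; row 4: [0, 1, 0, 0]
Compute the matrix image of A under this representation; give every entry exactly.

Bivector images (products of the table entries): rho(e12) = rho(e1)rho(e2) = row 1: [0, 0, 0, 1]; row 2: [0, 0, 1, 0]; row 3: [0, 1, 0, 0]; row 4: [1, 0, 0, 0].
M = (-7/2)*1 + (5/3)*rho(e2) + (1)*rho(e4) + (-7/5)*rho(e12), summed entrywise (1 is the identity matrix):
Answer: row 1: [-7/2, 0, 1, 4/15]; row 2: [0, -7/2, 4/15, -1]; row 3: [-1, -46/15, -7/2, 0]; row 4: [-46/15, 1, 0, -7/2]


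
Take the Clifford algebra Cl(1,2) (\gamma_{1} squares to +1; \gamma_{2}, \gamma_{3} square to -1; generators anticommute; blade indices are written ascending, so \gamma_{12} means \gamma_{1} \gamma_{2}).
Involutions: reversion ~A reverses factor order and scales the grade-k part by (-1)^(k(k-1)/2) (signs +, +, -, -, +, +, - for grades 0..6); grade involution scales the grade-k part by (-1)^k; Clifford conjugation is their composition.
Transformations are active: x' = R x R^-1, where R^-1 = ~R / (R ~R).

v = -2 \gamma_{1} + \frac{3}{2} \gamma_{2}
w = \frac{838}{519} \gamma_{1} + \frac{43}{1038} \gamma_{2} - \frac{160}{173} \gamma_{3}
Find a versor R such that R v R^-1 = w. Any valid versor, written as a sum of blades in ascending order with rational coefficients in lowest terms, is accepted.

Equal squares first: v^2 = w^2 = \frac{7}{4}. Then v + w = -\frac{200}{519} \gamma_{1} + \frac{800}{519} \gamma_{2} - \frac{160}{173} \gamma_{3} is a versor taking v to w, provided it is invertible.
Answer: -\frac{200}{519} \gamma_{1} + \frac{800}{519} \gamma_{2} - \frac{160}{173} \gamma_{3}


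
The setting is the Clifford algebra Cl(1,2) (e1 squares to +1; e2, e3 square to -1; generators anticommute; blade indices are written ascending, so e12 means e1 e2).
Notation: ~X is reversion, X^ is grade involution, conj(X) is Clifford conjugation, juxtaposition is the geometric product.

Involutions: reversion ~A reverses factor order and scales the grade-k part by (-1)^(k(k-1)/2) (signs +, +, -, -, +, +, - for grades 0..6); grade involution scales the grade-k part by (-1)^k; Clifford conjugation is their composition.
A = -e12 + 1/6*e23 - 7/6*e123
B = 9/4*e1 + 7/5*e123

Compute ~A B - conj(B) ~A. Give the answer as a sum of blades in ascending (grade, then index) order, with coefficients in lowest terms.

first term: -49/30 + 7/30*e1 - 9/4*e2 + 7/5*e3 + 21/8*e23 - 3/8*e123
second term: -49/30 + 7/30*e1 - 9/4*e2 + 7/5*e3 - 21/8*e23 + 3/8*e123
Answer: 21/4*e23 - 3/4*e123


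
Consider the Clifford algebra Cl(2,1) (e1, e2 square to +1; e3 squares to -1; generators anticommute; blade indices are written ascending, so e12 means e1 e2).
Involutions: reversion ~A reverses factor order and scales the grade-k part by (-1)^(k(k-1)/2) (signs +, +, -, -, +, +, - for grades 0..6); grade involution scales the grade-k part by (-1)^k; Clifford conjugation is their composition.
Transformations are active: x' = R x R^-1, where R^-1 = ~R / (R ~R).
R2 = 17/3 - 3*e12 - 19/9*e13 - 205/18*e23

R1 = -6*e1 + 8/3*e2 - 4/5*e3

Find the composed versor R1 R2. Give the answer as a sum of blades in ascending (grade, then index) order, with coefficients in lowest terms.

Distribute over the terms of R1 (each basis-blade product reordered to ascending indices, repeated generators contracted through their squares):
(-6*e1) R2 = -34*e1 + 18*e2 + 38/3*e3 + 205/3*e123
(8/3*e2) R2 = 8*e1 + 136/9*e2 - 820/27*e3 + 152/27*e123
(-4/5*e3) R2 = 76/45*e1 + 82/9*e2 - 68/15*e3 + 12/5*e123
Summing the partial products and collecting blades:
Answer: -1094/45*e1 + 380/9*e2 - 3002/135*e3 + 10309/135*e123


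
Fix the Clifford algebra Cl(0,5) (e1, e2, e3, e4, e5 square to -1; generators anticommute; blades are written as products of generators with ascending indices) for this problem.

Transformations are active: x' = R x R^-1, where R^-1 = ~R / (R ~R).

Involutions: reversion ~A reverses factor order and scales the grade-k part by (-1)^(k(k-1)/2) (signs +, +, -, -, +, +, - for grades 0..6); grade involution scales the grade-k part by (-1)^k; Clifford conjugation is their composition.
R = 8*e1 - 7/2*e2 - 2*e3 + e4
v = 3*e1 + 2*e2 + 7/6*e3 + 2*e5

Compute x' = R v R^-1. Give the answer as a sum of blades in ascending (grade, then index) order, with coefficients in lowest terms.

~R = 8*e1 - 7/2*e2 - 2*e3 + e4, and R ~R = -325/4, so R^-1 = ~R / (-325/4).
R v = -44/3 + 53/2*e1 e2 + 46/3*e1 e3 - 3*e1 e4 + 16*e1 e5 - 1/12*e2 e3 - 2*e2 e4 - 7*e2 e5 - 7/6*e3 e4 - 4*e3 e5 + 2*e4 e5
Answer: -109/975*e1 - 3182/975*e2 - 3683/1950*e3 + 352/975*e4 - 2*e5


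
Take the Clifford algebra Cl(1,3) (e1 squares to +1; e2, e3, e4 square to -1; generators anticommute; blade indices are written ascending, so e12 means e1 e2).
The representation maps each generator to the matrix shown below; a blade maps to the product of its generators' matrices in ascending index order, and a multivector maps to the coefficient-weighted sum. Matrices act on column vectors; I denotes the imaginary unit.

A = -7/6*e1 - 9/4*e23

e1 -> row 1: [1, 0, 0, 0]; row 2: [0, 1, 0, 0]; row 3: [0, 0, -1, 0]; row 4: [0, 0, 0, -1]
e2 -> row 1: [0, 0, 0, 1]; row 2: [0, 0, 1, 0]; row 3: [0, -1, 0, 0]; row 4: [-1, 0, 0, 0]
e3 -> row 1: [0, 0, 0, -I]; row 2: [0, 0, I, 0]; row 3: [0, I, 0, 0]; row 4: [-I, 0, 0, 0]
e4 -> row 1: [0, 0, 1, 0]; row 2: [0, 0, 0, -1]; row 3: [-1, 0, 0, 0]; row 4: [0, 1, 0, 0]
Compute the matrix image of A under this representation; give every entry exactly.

Bivector images (products of the table entries): rho(e23) = rho(e2)rho(e3) = row 1: [-I, 0, 0, 0]; row 2: [0, I, 0, 0]; row 3: [0, 0, -I, 0]; row 4: [0, 0, 0, I].
M = (-7/6)*rho(e1) + (-9/4)*rho(e23), summed entrywise:
Answer: row 1: [-7/6 + 9*I/4, 0, 0, 0]; row 2: [0, -7/6 - 9*I/4, 0, 0]; row 3: [0, 0, 7/6 + 9*I/4, 0]; row 4: [0, 0, 0, 7/6 - 9*I/4]


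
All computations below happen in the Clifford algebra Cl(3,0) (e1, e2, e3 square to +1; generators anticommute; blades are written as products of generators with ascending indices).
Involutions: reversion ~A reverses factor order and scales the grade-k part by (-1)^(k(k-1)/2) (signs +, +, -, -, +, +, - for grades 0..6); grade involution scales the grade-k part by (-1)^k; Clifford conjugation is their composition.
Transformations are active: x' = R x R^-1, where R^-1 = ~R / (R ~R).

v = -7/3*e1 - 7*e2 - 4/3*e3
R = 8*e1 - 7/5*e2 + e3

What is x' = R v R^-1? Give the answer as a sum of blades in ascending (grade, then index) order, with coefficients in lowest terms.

~R = 8*e1 - 7/5*e2 + e3, and R ~R = 1674/25, so R^-1 = ~R / (1674/25).
R v = -51/5 - 889/15*e1 e2 - 25/3*e1 e3 + 133/15*e2 e3
Answer: -29/279*e1 + 2072/279*e2 + 287/279*e3


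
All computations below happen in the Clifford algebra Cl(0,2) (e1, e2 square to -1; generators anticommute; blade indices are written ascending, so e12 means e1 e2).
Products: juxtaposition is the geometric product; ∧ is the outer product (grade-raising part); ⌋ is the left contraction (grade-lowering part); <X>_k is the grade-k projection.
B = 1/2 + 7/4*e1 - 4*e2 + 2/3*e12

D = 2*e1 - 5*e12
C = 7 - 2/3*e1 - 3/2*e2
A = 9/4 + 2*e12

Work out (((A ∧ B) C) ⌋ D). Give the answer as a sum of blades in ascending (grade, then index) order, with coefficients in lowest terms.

step 1: 9/8 + 63/16*e1 - 9*e2 + 5/2*e12
step 2: -3 + 489/16*e1 - 3185/48*e2 + 179/32*e12
step 3: -1061/32 + 15637/48*e1 + 2445/16*e2 + 15*e12
Answer: -1061/32 + 15637/48*e1 + 2445/16*e2 + 15*e12


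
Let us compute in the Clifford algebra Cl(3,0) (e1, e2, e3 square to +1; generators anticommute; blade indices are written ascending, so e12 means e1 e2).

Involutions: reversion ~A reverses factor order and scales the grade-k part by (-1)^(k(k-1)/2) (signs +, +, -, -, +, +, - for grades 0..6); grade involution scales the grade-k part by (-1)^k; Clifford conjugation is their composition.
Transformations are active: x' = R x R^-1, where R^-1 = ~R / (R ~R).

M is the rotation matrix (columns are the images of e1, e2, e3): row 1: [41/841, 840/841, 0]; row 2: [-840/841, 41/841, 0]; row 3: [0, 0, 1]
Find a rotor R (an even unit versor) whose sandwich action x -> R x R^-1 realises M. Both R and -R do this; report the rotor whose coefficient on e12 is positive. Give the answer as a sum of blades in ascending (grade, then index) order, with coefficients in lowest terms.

Method: write R = a + b12*e12 + b13*e13 + b23*e23 with a^2 + b12^2 + b13^2 + b23^2 = 1 (so R^-1 = ~R). Expanding the columns R e_j ~R gives tr M = 4a^2 - 1 and, from the antisymmetric part, M21 - M12 = -4a*b12, M13 - M31 = 4a*b13, M32 - M23 = -4a*b23.
Here tr M = 923/841, so a^2 = (1 + tr M)/4 = 441/841 and a = ±21/29. Taking a = 21/29: M21 - M12 = -1680/841, M13 - M31 = 0, M32 - M23 = 0, giving b12 = 20/29, b13 = 0, b23 = 0, i.e. R = 21/29 + 20/29*e12.
Its e12 coefficient is already positive.
Answer: 21/29 + 20/29*e12. Why the constraint matters: R and -R act identically through the sandwich — M has trace 923/841 either way — so only the sign condition on e12 picks one of the two preimages.


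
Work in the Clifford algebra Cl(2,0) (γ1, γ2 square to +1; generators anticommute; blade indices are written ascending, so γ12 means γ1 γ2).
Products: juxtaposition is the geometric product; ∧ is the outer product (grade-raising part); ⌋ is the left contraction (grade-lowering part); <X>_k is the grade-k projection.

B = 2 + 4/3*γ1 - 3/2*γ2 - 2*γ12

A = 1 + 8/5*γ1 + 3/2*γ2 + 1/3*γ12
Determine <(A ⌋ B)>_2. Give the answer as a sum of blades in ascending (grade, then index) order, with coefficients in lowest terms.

step 1: 51/20 + 13/3*γ1 - 47/10*γ2 - 2*γ12
step 2: -2*γ12
Answer: -2*γ12


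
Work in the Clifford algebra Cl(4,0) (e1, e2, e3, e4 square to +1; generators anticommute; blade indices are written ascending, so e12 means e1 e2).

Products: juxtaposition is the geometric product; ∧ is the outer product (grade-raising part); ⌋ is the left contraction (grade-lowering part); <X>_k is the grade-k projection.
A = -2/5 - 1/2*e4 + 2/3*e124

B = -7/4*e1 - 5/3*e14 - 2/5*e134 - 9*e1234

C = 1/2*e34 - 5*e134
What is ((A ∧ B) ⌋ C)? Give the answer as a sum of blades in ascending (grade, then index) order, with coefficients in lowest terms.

step 1: 7/10*e1 - 5/24*e14 + 4/25*e134 + 18/5*e1234
step 2: 4/5 + 25/24*e3 - 7/2*e34
Answer: 4/5 + 25/24*e3 - 7/2*e34


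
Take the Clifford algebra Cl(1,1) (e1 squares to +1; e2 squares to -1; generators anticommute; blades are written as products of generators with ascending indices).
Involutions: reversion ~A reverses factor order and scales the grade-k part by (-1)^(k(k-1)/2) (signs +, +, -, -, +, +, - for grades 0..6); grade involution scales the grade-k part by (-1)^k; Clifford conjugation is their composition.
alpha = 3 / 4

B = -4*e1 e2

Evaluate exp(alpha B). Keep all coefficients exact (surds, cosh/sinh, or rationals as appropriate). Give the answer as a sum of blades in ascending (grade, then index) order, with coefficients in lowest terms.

B^2 = (-4)^2*(e1 e2)^2 = 16*(+1) = 16 (a basis 2-blade squares to minus the product of its generators' squares).
B^2 = 16 — the positive square puts this in the hyperbolic regime; l = 4, alpha*l = 3, so exp(alpha B) = cosh(3) + (sinh(3)/4)*B = cosh(3) + (sinh(3)/4)*B.
Answer: cosh(3) - sinh(3)*e1 e2


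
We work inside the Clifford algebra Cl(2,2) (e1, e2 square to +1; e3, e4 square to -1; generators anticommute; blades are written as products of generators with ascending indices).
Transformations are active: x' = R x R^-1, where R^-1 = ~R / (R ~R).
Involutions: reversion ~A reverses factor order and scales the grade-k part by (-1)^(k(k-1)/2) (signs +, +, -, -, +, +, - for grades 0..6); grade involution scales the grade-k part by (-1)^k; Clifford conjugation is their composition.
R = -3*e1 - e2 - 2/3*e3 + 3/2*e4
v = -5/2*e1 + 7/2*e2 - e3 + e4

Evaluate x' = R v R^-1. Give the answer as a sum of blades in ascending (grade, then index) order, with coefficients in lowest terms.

~R = -3*e1 - e2 - 2/3*e3 + 3/2*e4, and R ~R = 263/36, so R^-1 = ~R / (263/36).
R v = 11/6 - 13*e1 e2 + 4/3*e1 e3 + 3/4*e1 e4 + 10/3*e2 e3 - 25/4*e2 e4 + 5/6*e3 e4
Answer: 523/526*e1 - 2105/526*e2 + 175/263*e3 - 65/263*e4


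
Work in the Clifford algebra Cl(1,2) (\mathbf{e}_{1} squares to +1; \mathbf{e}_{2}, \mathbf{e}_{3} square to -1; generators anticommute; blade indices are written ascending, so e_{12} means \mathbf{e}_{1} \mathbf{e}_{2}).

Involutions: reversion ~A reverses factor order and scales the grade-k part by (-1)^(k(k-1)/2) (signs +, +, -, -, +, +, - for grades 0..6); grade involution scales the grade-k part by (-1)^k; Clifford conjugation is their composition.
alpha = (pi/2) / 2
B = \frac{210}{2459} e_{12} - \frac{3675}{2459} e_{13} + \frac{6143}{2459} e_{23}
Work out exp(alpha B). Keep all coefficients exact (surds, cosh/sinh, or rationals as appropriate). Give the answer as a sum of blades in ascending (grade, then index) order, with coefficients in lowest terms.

B^2 term by term: the squares give (\frac{210}{2459})^2*(e_{12})^2 + (-\frac{3675}{2459})^2*(e_{13})^2 + (\frac{6143}{2459})^2*(e_{23})^2 = \frac{44100}{6046681}*(+1) + \frac{13505625}{6046681}*(+1) + \frac{37736449}{6046681}*(-1) = -4 (each basis 2-blade squares to minus the product of its generators' squares); cross terms between blades sharing an index anticommute and cancel. So B^2 = -4.
B^2 = -4 — the negative square puts this in the circular regime; l = 2, alpha*l = \frac{\pi}{2}, so exp(alpha B) = cos(\frac{\pi}{2}) + (sin(\frac{\pi}{2})/2)*B = 0 + (\frac{1}{2})*B.
Answer: \frac{105}{2459} e_{12} - \frac{3675}{4918} e_{13} + \frac{6143}{4918} e_{23}


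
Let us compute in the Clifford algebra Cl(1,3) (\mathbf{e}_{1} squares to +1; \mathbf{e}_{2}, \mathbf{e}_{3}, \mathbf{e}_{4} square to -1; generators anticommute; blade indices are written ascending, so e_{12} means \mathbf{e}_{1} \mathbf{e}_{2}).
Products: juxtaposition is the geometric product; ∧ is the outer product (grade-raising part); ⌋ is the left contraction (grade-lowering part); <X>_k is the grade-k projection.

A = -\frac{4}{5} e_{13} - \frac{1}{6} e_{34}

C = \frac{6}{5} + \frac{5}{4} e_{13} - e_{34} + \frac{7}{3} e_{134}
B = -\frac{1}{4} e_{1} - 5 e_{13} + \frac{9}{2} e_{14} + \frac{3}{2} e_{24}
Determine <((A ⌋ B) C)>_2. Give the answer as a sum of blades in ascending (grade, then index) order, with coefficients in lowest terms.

step 1: 4
step 2: \frac{24}{5} + 5 e_{13} - 4 e_{34} + \frac{28}{3} e_{134}
step 3: 5 e_{13} - 4 e_{34}
Answer: 5 e_{13} - 4 e_{34}


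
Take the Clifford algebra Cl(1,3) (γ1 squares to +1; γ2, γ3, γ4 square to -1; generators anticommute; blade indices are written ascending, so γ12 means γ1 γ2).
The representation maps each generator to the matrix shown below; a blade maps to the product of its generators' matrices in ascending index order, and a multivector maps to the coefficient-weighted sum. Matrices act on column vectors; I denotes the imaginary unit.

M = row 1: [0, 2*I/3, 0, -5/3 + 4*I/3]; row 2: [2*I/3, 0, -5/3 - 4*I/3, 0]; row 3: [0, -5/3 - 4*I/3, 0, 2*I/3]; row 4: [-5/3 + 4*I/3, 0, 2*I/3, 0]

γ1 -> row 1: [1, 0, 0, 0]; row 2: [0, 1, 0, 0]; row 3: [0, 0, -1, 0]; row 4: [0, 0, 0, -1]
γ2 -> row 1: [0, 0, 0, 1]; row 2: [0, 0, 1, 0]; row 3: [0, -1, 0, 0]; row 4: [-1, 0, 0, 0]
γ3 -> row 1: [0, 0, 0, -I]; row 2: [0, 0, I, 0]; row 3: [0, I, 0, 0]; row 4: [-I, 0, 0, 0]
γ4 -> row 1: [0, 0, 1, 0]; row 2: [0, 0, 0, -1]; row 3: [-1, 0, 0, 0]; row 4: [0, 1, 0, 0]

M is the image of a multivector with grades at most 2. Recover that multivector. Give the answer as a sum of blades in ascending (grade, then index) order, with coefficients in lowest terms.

Method: the blade images are trace-orthogonal — tr(rho(e_A) rho(e_B)^-1) = 4 if A = B and 0 otherwise — and rho(e_A)^-1 = (e_A)^2 * rho(e_A) with (e_A)^2 = +1 or -1, so the coefficient of e_A in the preimage is (e_A)^2 * tr(M rho(e_A))/4.
Nonzero projections over blades of grade <= 2: γ3: (γ3)^2 = -1, tr(M rho(γ3)) = 16/3, coefficient -4/3; γ12: (γ12)^2 = +1, tr(M rho(γ12)) = -20/3, coefficient -5/3; γ34: (γ34)^2 = -1, tr(M rho(γ34)) = 8/3, coefficient -2/3. Every other blade of grade <= 2 projects to 0.
Answer: -4/3*γ3 - 5/3*γ12 - 2/3*γ34


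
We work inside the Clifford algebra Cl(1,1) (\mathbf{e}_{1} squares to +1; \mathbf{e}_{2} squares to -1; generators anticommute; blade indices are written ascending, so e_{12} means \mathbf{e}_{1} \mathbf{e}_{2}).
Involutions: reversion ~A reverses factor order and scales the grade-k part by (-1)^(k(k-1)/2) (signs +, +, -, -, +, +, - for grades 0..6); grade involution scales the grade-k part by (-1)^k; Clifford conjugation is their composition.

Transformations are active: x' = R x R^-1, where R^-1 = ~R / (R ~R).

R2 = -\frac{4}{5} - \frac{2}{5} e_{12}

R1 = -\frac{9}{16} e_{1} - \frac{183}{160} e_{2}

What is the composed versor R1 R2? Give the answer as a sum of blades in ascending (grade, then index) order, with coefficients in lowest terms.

Distribute over the terms of R1 (each basis-blade product reordered to ascending indices, repeated generators contracted through their squares):
(-\frac{9}{16} e_{1}) R2 = \frac{9}{20} e_{1} + \frac{9}{40} e_{2}
(-\frac{183}{160} e_{2}) R2 = \frac{183}{400} e_{1} + \frac{183}{200} e_{2}
Summing the partial products and collecting blades:
Answer: \frac{363}{400} e_{1} + \frac{57}{50} e_{2}


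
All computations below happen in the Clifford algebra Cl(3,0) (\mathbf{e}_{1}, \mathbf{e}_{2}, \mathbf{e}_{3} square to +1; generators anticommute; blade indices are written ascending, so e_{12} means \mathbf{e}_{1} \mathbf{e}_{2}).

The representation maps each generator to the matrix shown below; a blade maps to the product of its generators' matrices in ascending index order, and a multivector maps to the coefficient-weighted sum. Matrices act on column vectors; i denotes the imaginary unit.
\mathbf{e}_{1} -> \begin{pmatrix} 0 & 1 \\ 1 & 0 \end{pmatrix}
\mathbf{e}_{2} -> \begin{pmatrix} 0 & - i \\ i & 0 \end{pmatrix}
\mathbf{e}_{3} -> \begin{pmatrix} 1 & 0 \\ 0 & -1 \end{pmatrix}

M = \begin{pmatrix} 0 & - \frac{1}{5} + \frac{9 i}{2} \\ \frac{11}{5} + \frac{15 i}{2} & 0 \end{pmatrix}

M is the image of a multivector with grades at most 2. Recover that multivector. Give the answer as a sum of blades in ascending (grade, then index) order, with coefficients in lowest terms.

Method: 1, rho(e_{1}), rho(e_{2}), rho(e_{3}) form a trace-orthogonal basis of the 2x2 complex matrices (tr(X Y) = 2 if X = Y, else 0), so M = m0*1 + m1*rho(e_{1}) + m2*rho(e_{2}) + m3*rho(e_{3}) with m0 = tr(M)/2 = 0, m1 = tr(M rho(e_{1}))/2 = 1 + 6 i, m2 = tr(M rho(e_{2}))/2 = \frac{3}{2} - \frac{6 i}{5}, m3 = tr(M rho(e_{3}))/2 = 0.
Multiplying table entries, the bivector images are rho(e_{12}) = i*rho(e_{3}), rho(e_{13}) = -i*rho(e_{2}), rho(e_{23}) = i*rho(e_{1}); with real blade coefficients the real parts of m0..m3 are the coefficients of 1, e_{1}, e_{2}, e_{3} and the imaginary parts give the bivectors (e_{23}: Im m1, e_{13}: -Im m2, e_{12}: Im m3).
Answer: e_{1} + \frac{3}{2} e_{2} + \frac{6}{5} e_{13} + 6 e_{23}


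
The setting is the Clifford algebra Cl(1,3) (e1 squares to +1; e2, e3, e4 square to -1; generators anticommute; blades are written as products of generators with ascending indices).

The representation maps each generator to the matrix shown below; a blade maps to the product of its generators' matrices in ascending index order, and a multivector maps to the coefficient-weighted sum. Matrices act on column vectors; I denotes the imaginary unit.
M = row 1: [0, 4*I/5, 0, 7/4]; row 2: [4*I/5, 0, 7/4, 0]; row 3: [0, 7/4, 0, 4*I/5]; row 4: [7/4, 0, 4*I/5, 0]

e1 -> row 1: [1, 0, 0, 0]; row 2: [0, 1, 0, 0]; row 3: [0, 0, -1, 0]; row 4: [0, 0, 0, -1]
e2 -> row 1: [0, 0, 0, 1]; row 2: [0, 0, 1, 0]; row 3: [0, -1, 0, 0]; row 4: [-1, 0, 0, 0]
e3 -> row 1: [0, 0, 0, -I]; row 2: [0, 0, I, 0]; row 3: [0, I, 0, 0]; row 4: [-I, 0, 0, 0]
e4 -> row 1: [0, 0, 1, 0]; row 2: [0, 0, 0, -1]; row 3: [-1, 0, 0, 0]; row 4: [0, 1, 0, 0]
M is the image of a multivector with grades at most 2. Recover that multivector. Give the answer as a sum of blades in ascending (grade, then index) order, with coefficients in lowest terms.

Method: the blade images are trace-orthogonal — tr(rho(e_A) rho(e_B)^-1) = 4 if A = B and 0 otherwise — and rho(e_A)^-1 = (e_A)^2 * rho(e_A) with (e_A)^2 = +1 or -1, so the coefficient of e_A in the preimage is (e_A)^2 * tr(M rho(e_A))/4.
Nonzero projections over blades of grade <= 2: e1 e2: (e1 e2)^2 = +1, tr(M rho(e1 e2)) = 7, coefficient 7/4; e3 e4: (e3 e4)^2 = -1, tr(M rho(e3 e4)) = 16/5, coefficient -4/5. Every other blade of grade <= 2 projects to 0.
Answer: 7/4*e1 e2 - 4/5*e3 e4


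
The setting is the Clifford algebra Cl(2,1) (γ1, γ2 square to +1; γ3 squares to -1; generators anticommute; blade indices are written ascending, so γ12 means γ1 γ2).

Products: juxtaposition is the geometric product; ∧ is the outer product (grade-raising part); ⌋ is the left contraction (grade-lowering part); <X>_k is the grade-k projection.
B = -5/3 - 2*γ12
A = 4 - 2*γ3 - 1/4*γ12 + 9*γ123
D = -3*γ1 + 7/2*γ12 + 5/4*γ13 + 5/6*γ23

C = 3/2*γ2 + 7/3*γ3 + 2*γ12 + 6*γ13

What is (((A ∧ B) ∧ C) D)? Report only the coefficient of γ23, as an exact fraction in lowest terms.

step 1: -20/3 + 10/3*γ3 - 91/12*γ12 - 11*γ123
step 2: -10*γ2 - 140/9*γ3 - 40/3*γ12 - 40*γ13 - 5*γ23 - 397/36*γ123
step 3: -15/2 + 1375/216*γ1 - 16925/432*γ2 - 6461/72*γ3 - 685/12*γ12 - 725/18*γ13 - 361/4*γ23 - 485/18*γ123
Answer: -361/4


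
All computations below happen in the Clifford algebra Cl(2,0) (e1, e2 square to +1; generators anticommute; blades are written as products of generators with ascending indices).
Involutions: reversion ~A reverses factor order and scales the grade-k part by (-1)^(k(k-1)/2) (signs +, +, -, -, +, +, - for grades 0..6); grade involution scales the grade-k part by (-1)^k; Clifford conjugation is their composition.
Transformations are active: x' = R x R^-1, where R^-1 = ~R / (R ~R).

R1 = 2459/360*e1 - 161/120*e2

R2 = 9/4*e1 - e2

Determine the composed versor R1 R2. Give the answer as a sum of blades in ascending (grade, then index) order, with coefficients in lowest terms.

Distribute over the terms of R1 (each basis-blade product reordered to ascending indices, repeated generators contracted through their squares):
(2459/360*e1) R2 = 2459/160 - 2459/360*e1 e2
(-161/120*e2) R2 = 161/120 + 483/160*e1 e2
Summing the partial products and collecting blades:
Answer: 8021/480 - 5489/1440*e1 e2


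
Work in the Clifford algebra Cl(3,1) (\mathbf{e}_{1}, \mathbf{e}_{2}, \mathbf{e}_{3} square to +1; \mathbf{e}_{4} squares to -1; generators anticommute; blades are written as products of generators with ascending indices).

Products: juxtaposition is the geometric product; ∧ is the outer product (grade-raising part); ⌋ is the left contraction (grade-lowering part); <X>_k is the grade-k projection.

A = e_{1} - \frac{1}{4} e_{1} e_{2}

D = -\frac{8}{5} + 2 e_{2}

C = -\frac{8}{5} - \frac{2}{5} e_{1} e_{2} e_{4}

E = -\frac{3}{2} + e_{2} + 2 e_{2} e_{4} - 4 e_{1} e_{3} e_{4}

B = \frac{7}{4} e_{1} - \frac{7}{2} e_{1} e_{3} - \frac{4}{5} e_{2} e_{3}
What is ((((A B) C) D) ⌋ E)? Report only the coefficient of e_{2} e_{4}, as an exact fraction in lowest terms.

step 1: \frac{7}{4} + \frac{7}{16} e_{2} - \frac{7}{2} e_{3} + \frac{1}{5} e_{1} e_{3} - \frac{7}{8} e_{2} e_{3} - \frac{4}{5} e_{1} e_{2} e_{3}
step 2: -\frac{14}{5} - \frac{7}{10} e_{2} + \frac{28}{5} e_{3} - \frac{8}{25} e_{1} e_{3} + \frac{7}{40} e_{1} e_{4} + \frac{7}{5} e_{2} e_{3} - \frac{8}{25} e_{3} e_{4} + \frac{32}{25} e_{1} e_{2} e_{3} - \frac{7}{10} e_{1} e_{2} e_{4} - \frac{7}{20} e_{1} e_{3} e_{4} - \frac{2}{25} e_{2} e_{3} e_{4} + \frac{7}{5} e_{1} e_{2} e_{3} e_{4}
step 3: \frac{77}{25} - \frac{112}{25} e_{2} - \frac{294}{25} e_{3} - \frac{256}{125} e_{1} e_{3} + \frac{28}{25} e_{1} e_{4} - \frac{336}{25} e_{2} e_{3} + \frac{44}{125} e_{3} e_{4} - \frac{176}{125} e_{1} e_{2} e_{3} + \frac{77}{100} e_{1} e_{2} e_{4} + \frac{84}{25} e_{1} e_{3} e_{4} - \frac{64}{125} e_{2} e_{3} e_{4} - \frac{147}{50} e_{1} e_{2} e_{3} e_{4}
step 4: -\frac{1127}{50} - \frac{176}{125} e_{1} + \frac{77}{25} e_{2} + \frac{112}{25} e_{3} - \frac{2144}{125} e_{4} - \frac{1176}{25} e_{1} e_{4} + \frac{154}{25} e_{2} e_{4} - \frac{308}{25} e_{1} e_{3} e_{4}
Answer: \frac{154}{25}


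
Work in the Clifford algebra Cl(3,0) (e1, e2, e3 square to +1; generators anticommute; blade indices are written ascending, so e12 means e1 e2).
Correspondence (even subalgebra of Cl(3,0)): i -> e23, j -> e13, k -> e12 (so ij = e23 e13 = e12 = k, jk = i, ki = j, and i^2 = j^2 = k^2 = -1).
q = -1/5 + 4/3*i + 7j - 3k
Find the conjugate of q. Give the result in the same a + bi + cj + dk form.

In blades: q = -1/5 - 3*e12 + 7*e13 + 4/3*e23.
Quaternion conjugation is reversion on the even subalgebra: the scalar is fixed and every grade-2 blade flips sign, giving -1/5 + 3*e12 - 7*e13 - 4/3*e23; translating back:
Answer: -1/5 - 4/3*i - 7j + 3k


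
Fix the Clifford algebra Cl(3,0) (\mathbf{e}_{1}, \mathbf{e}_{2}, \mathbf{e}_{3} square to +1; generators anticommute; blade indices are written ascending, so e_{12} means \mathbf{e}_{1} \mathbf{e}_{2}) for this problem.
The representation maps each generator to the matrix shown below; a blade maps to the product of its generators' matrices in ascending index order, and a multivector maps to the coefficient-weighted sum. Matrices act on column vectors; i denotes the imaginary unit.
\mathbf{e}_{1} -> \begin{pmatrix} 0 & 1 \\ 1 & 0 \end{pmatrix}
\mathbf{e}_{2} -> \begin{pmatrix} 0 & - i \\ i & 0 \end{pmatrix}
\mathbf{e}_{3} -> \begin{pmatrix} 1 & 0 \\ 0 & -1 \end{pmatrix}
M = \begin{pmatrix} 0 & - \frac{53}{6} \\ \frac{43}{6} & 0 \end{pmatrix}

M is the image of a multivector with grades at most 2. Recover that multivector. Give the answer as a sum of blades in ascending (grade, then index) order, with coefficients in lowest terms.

Method: 1, rho(e_{1}), rho(e_{2}), rho(e_{3}) form a trace-orthogonal basis of the 2x2 complex matrices (tr(X Y) = 2 if X = Y, else 0), so M = m0*1 + m1*rho(e_{1}) + m2*rho(e_{2}) + m3*rho(e_{3}) with m0 = tr(M)/2 = 0, m1 = tr(M rho(e_{1}))/2 = - \frac{5}{6}, m2 = tr(M rho(e_{2}))/2 = - 8 i, m3 = tr(M rho(e_{3}))/2 = 0.
Multiplying table entries, the bivector images are rho(e_{12}) = i*rho(e_{3}), rho(e_{13}) = -i*rho(e_{2}), rho(e_{23}) = i*rho(e_{1}); with real blade coefficients the real parts of m0..m3 are the coefficients of 1, e_{1}, e_{2}, e_{3} and the imaginary parts give the bivectors (e_{23}: Im m1, e_{13}: -Im m2, e_{12}: Im m3).
Answer: -\frac{5}{6} e_{1} + 8 e_{13}


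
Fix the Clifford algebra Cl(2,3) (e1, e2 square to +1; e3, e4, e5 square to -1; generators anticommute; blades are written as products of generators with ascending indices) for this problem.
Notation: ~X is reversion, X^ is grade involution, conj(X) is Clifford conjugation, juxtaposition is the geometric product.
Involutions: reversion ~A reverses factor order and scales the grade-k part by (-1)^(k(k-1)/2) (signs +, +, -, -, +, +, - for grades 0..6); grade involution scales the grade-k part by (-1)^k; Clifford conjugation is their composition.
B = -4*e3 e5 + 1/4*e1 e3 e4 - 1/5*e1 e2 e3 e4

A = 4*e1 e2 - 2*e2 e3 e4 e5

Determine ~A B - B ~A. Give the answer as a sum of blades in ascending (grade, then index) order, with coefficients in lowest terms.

first term: 2/5*e1 e5 + 8*e2 e4 - 4/5*e3 e4 + 1/2*e1 e2 e5 + e2 e3 e4 + 16*e1 e2 e3 e5
second term: -2/5*e1 e5 + 8*e2 e4 - 4/5*e3 e4 + 1/2*e1 e2 e5 - e2 e3 e4 + 16*e1 e2 e3 e5
Answer: 4/5*e1 e5 + 2*e2 e3 e4


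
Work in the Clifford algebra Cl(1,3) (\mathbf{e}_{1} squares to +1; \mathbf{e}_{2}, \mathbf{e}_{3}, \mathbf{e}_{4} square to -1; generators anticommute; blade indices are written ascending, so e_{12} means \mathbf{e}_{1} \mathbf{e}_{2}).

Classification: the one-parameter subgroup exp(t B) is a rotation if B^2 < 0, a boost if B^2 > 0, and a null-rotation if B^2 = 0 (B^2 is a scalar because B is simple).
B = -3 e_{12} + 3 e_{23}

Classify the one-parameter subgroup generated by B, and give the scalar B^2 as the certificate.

B^2 term by term: the squares give (-3)^2*(e_{12})^2 + (3)^2*(e_{23})^2 = 9*(+1) + 9*(-1) = 0 (each basis 2-blade squares to minus the product of its generators' squares); cross terms between blades sharing an index anticommute and cancel. So B^2 = 0.
Answer: null-rotation, certificate B^2 = 0. B^2 = 0 is basis-independent, so its sign is the whole story.


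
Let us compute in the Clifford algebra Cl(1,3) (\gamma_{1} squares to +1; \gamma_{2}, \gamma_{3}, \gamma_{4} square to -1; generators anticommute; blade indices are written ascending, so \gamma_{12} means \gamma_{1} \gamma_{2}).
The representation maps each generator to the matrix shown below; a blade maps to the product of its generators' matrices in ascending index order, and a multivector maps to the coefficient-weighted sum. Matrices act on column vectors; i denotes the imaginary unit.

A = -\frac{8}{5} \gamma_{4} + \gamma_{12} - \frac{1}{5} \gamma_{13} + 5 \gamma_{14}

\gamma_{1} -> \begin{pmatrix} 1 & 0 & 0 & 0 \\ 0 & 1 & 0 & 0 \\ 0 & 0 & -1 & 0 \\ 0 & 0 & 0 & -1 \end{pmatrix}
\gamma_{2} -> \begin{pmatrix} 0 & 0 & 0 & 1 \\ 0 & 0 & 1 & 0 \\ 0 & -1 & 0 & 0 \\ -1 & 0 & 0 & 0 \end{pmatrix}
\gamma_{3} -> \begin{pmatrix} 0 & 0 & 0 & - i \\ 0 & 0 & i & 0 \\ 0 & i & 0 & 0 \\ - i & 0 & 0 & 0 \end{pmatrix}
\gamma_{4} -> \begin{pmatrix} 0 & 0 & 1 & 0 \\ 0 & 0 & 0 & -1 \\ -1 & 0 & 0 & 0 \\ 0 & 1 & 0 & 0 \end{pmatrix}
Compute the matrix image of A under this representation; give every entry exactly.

Bivector images (products of the table entries): rho(\gamma_{12}) = rho(\gamma_{1})rho(\gamma_{2}) = \begin{pmatrix} 0 & 0 & 0 & 1 \\ 0 & 0 & 1 & 0 \\ 0 & 1 & 0 & 0 \\ 1 & 0 & 0 & 0 \end{pmatrix}; rho(\gamma_{13}) = rho(\gamma_{1})rho(\gamma_{3}) = \begin{pmatrix} 0 & 0 & 0 & - i \\ 0 & 0 & i & 0 \\ 0 & - i & 0 & 0 \\ i & 0 & 0 & 0 \end{pmatrix}; rho(\gamma_{14}) = rho(\gamma_{1})rho(\gamma_{4}) = \begin{pmatrix} 0 & 0 & 1 & 0 \\ 0 & 0 & 0 & -1 \\ 1 & 0 & 0 & 0 \\ 0 & -1 & 0 & 0 \end{pmatrix}.
M = (-\frac{8}{5})*rho(\gamma_{4}) + (1)*rho(\gamma_{12}) + (-\frac{1}{5})*rho(\gamma_{13}) + (5)*rho(\gamma_{14}), summed entrywise:
Answer: \begin{pmatrix} 0 & 0 & \frac{17}{5} & 1 + \frac{i}{5} \\ 0 & 0 & 1 - \frac{i}{5} & - \frac{17}{5} \\ \frac{33}{5} & 1 + \frac{i}{5} & 0 & 0 \\ 1 - \frac{i}{5} & - \frac{33}{5} & 0 & 0 \end{pmatrix}


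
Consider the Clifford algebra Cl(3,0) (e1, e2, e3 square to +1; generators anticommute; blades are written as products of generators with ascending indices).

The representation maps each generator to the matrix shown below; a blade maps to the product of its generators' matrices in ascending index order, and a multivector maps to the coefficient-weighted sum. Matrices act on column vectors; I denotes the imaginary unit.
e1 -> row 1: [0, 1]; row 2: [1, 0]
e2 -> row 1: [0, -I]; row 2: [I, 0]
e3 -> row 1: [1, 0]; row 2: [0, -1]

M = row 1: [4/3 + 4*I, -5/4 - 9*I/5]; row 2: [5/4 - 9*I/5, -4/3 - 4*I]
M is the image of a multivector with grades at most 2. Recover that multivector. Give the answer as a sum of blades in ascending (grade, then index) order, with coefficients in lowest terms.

Method: 1, rho(e1), rho(e2), rho(e3) form a trace-orthogonal basis of the 2x2 complex matrices (tr(X Y) = 2 if X = Y, else 0), so M = m0*1 + m1*rho(e1) + m2*rho(e2) + m3*rho(e3) with m0 = tr(M)/2 = 0, m1 = tr(M rho(e1))/2 = -9*I/5, m2 = tr(M rho(e2))/2 = -5*I/4, m3 = tr(M rho(e3))/2 = 4/3 + 4*I.
Multiplying table entries, the bivector images are rho(e1 e2) = I*rho(e3), rho(e1 e3) = -I*rho(e2), rho(e2 e3) = I*rho(e1); with real blade coefficients the real parts of m0..m3 are the coefficients of 1, e1, e2, e3 and the imaginary parts give the bivectors (e2 e3: Im m1, e1 e3: -Im m2, e1 e2: Im m3).
Answer: 4/3*e3 + 4*e1 e2 + 5/4*e1 e3 - 9/5*e2 e3


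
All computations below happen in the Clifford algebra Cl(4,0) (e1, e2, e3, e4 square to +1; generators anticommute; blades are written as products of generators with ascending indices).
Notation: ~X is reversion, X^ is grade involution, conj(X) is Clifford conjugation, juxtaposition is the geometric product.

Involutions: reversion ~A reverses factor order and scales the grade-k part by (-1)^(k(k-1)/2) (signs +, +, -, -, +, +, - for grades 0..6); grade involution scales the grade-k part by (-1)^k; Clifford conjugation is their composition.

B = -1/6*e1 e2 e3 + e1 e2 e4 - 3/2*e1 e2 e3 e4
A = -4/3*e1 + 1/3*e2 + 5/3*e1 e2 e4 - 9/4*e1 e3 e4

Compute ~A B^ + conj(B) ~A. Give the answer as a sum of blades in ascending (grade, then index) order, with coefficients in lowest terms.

first term: -5/3 + 27/8*e2 + 5/2*e3 - 1/18*e1 e3 + 1/3*e1 e4 - 89/36*e2 e3 + 23/24*e2 e4 - 5/18*e3 e4 + 1/2*e1 e3 e4 + 2*e2 e3 e4
second term: 5/3 - 27/8*e2 - 5/2*e3 + 1/18*e1 e3 - 1/3*e1 e4 - 73/36*e2 e3 - 41/24*e2 e4 - 5/18*e3 e4 - 1/2*e1 e3 e4 - 2*e2 e3 e4
Answer: -9/2*e2 e3 - 3/4*e2 e4 - 5/9*e3 e4


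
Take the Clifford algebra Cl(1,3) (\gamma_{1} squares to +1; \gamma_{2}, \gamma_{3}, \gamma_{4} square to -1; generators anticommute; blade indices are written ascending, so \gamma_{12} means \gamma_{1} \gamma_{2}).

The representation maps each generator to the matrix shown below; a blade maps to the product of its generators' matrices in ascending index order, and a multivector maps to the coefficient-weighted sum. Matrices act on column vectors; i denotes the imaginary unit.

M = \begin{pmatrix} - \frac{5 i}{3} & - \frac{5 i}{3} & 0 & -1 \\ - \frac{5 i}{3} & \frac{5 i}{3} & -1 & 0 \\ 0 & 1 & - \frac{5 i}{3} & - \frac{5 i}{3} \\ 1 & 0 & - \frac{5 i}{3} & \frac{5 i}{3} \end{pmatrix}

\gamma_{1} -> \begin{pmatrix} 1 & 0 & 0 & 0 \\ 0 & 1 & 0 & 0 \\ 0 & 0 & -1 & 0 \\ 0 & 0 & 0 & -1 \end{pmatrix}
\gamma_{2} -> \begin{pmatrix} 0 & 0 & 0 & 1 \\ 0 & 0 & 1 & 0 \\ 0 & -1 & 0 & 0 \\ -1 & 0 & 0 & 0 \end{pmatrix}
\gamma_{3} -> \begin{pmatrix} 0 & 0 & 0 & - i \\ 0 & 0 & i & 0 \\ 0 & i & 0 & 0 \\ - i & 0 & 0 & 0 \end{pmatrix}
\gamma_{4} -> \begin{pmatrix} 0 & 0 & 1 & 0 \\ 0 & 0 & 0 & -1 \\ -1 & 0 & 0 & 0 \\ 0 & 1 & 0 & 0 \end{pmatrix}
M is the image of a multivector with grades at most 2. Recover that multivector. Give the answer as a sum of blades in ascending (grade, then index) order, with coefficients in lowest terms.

Method: the blade images are trace-orthogonal — tr(rho(e_A) rho(e_B)^-1) = 4 if A = B and 0 otherwise — and rho(e_A)^-1 = (e_A)^2 * rho(e_A) with (e_A)^2 = +1 or -1, so the coefficient of e_A in the preimage is (e_A)^2 * tr(M rho(e_A))/4.
Nonzero projections over blades of grade <= 2: \gamma_{2}: (\gamma_{2})^2 = -1, tr(M rho(\gamma_{2})) = 4, coefficient -1; \gamma_{23}: (\gamma_{23})^2 = -1, tr(M rho(\gamma_{23})) = - \frac{20}{3}, coefficient \frac{5}{3}; \gamma_{34}: (\gamma_{34})^2 = -1, tr(M rho(\gamma_{34})) = - \frac{20}{3}, coefficient \frac{5}{3}. Every other blade of grade <= 2 projects to 0.
Answer: -\gamma_{2} + \frac{5}{3} \gamma_{23} + \frac{5}{3} \gamma_{34}


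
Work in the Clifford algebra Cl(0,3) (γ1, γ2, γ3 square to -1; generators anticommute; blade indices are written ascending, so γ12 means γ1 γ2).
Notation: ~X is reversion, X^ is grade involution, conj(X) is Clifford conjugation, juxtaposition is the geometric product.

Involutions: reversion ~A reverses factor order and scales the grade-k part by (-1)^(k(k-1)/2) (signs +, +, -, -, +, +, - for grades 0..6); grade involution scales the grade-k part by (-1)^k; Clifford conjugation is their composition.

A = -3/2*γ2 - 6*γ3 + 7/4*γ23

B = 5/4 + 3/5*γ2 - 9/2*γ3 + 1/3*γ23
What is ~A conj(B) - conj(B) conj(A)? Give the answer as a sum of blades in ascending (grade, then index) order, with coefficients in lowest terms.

first term: 1531/60 + 8*γ2 - 139/20*γ3 - 1003/80*γ23
second term: -1601/60 - 4*γ2 + 119/20*γ3 - 1003/80*γ23
Answer: 261/5 + 12*γ2 - 129/10*γ3


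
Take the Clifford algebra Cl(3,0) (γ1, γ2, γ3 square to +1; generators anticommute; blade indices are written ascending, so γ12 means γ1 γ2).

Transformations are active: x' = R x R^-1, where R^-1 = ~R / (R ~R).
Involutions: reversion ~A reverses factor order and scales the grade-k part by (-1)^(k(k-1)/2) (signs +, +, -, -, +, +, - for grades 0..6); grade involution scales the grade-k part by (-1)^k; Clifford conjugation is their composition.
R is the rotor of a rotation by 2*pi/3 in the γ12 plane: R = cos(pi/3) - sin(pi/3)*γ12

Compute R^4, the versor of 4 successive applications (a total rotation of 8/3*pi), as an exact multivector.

The rotor phase is half the rotation angle and phases add under composition, so 4 steps in the γ12 plane accumulate phase 4*(pi/3) = 4*pi/3: R^4 = cos(4*pi/3) - sin(4*pi/3)*γ12.
cos(4*pi/3) = -1/2 and sin(4*pi/3) = -sqrt(3)/2, so R^4 = -1/2 + sqrt(3)/2*γ12. The net rotation is 2/3*pi (after discarding 1 full turn, each of which contributes a factor -1 to the rotor); the rotor keeps the half-angle phase exactly.
Answer: -1/2 + sqrt(3)/2*γ12


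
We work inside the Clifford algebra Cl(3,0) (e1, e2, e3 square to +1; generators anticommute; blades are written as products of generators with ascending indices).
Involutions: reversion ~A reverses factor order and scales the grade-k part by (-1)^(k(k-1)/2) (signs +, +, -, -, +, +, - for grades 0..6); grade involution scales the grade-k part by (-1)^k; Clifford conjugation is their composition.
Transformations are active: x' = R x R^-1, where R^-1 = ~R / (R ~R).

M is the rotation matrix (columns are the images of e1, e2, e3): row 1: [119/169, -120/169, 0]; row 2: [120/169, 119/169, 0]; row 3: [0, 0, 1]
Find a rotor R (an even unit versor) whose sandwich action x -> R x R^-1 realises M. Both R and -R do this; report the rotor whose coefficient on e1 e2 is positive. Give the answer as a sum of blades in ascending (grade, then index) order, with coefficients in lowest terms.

Method: write R = a + b12*e1 e2 + b13*e1 e3 + b23*e2 e3 with a^2 + b12^2 + b13^2 + b23^2 = 1 (so R^-1 = ~R). Expanding the columns R e_j ~R gives tr M = 4a^2 - 1 and, from the antisymmetric part, M21 - M12 = -4a*b12, M13 - M31 = 4a*b13, M32 - M23 = -4a*b23.
Here tr M = 407/169, so a^2 = (1 + tr M)/4 = 144/169 and a = ±12/13. Taking a = 12/13: M21 - M12 = 240/169, M13 - M31 = 0, M32 - M23 = 0, giving b12 = -5/13, b13 = 0, b23 = 0, i.e. R = 12/13 - 5/13*e1 e2.
Its e1 e2 coefficient is negative, so report the other preimage -R.
Answer: -12/13 + 5/13*e1 e2. Note: both R and -R realise this M (trace 407/169); the covering map identifies them, and the e1 e2-coefficient sign is the tie-breaker.
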